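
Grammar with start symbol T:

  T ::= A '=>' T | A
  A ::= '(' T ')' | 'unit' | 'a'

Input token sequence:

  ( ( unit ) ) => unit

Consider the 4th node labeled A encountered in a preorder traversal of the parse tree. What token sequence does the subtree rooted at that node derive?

[T [A ( [T [A ( [T [A unit]] )]] )] => [T [A unit]]]

unit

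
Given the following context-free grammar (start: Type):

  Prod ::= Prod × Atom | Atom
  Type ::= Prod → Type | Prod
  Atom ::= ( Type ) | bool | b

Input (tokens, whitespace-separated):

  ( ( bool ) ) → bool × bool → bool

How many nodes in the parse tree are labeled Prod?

6

[Type [Prod [Atom ( [Type [Prod [Atom ( [Type [Prod [Atom bool]]] )]]] )]] → [Type [Prod [Prod [Atom bool]] × [Atom bool]] → [Type [Prod [Atom bool]]]]]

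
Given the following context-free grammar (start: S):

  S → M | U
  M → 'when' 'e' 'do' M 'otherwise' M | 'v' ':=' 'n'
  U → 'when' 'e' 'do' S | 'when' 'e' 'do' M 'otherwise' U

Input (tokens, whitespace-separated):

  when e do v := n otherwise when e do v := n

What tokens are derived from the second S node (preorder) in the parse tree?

[S [U when e do [M v := n] otherwise [U when e do [S [M v := n]]]]]

v := n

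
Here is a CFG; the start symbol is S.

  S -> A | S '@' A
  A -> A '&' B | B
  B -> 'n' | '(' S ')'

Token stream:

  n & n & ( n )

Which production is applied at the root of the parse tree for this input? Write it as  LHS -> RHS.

S -> A

[S [A [A [A [B n]] & [B n]] & [B ( [S [A [B n]]] )]]]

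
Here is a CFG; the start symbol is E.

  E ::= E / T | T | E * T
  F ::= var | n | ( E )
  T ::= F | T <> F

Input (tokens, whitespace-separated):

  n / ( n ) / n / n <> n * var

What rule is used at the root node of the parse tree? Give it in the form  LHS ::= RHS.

E ::= E * T

[E [E [E [E [E [T [F n]]] / [T [F ( [E [T [F n]]] )]]] / [T [F n]]] / [T [T [F n]] <> [F n]]] * [T [F var]]]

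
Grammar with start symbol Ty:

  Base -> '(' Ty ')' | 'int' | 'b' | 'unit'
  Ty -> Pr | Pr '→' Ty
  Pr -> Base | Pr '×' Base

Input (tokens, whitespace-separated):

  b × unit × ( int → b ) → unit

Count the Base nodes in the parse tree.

6

[Ty [Pr [Pr [Pr [Base b]] × [Base unit]] × [Base ( [Ty [Pr [Base int]] → [Ty [Pr [Base b]]]] )]] → [Ty [Pr [Base unit]]]]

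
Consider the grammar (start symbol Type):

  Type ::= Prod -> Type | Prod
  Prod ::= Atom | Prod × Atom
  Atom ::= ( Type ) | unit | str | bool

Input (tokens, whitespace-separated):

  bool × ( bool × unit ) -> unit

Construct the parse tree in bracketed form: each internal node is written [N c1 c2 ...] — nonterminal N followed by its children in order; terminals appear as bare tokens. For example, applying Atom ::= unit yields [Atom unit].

[Type [Prod [Prod [Atom bool]] × [Atom ( [Type [Prod [Prod [Atom bool]] × [Atom unit]]] )]] -> [Type [Prod [Atom unit]]]]

Type
Prod -> Type
Prod × Atom -> Type
Atom × Atom -> Type
bool × Atom -> Type
bool × ( Type ) -> Type
bool × ( Prod ) -> Type
bool × ( Prod × Atom ) -> Type
bool × ( Atom × Atom ) -> Type
bool × ( bool × Atom ) -> Type
bool × ( bool × unit ) -> Type
bool × ( bool × unit ) -> Prod
bool × ( bool × unit ) -> Atom
bool × ( bool × unit ) -> unit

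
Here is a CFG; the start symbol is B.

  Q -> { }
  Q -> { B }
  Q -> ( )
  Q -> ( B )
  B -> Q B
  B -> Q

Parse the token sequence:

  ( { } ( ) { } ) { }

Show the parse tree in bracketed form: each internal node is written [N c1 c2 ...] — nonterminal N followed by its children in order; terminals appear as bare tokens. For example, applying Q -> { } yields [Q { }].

B
Q B
( B ) B
( Q B ) B
( { } B ) B
( { } Q B ) B
( { } ( ) B ) B
( { } ( ) Q ) B
( { } ( ) { } ) B
( { } ( ) { } ) Q
( { } ( ) { } ) { }

[B [Q ( [B [Q { }] [B [Q ( )] [B [Q { }]]]] )] [B [Q { }]]]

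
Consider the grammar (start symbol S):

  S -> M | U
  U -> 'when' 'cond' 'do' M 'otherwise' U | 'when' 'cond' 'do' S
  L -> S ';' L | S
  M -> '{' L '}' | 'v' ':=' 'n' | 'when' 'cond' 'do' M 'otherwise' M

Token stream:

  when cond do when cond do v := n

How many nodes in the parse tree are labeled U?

2

[S [U when cond do [S [U when cond do [S [M v := n]]]]]]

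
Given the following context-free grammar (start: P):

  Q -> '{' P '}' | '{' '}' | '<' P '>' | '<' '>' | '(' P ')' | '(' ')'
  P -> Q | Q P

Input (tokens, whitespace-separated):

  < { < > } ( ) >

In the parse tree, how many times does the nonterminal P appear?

4

[P [Q < [P [Q { [P [Q < >]] }] [P [Q ( )]]] >]]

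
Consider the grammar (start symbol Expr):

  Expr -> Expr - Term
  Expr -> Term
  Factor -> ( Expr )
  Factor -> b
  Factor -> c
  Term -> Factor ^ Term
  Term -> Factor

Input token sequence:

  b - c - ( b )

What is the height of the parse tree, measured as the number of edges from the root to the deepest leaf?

[Expr [Expr [Expr [Term [Factor b]]] - [Term [Factor c]]] - [Term [Factor ( [Expr [Term [Factor b]]] )]]]

6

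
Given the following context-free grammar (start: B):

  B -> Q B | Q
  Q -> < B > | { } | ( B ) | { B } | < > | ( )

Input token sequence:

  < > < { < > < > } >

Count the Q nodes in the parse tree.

[B [Q < >] [B [Q < [B [Q { [B [Q < >] [B [Q < >]]] }]] >]]]

5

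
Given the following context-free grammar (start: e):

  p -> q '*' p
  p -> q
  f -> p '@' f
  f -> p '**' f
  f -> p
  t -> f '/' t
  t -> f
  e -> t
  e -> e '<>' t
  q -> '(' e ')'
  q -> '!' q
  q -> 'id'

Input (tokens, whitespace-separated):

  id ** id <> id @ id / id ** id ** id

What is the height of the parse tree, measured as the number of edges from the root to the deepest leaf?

[e [e [t [f [p [q id]] ** [f [p [q id]]]]]] <> [t [f [p [q id]] @ [f [p [q id]]]] / [t [f [p [q id]] ** [f [p [q id]] ** [f [p [q id]]]]]]]]

8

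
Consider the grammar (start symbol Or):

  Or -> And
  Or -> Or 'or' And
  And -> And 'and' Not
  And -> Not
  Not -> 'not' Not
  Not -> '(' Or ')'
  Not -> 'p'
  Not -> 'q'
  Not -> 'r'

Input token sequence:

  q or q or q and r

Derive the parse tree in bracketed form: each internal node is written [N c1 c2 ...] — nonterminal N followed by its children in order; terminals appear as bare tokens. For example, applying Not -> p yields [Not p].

Or
Or or And
Or or And or And
And or And or And
Not or And or And
q or And or And
q or Not or And
q or q or And
q or q or And and Not
q or q or Not and Not
q or q or q and Not
q or q or q and r

[Or [Or [Or [And [Not q]]] or [And [Not q]]] or [And [And [Not q]] and [Not r]]]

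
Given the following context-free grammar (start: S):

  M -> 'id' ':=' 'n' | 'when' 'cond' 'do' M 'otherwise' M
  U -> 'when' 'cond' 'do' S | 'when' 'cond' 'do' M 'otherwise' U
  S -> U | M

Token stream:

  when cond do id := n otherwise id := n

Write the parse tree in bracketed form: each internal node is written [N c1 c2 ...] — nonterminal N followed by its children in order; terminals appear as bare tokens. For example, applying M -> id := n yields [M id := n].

[S [M when cond do [M id := n] otherwise [M id := n]]]

S
M
when cond do M otherwise M
when cond do id := n otherwise M
when cond do id := n otherwise id := n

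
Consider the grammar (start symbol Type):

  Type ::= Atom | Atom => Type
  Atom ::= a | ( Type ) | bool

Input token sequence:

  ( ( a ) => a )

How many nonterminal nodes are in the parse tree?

8

[Type [Atom ( [Type [Atom ( [Type [Atom a]] )] => [Type [Atom a]]] )]]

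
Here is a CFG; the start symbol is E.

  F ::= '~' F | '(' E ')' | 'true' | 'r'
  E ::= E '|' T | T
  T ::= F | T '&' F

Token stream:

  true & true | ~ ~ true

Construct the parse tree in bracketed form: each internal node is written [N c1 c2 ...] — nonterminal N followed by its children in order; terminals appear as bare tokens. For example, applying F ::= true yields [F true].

[E [E [T [T [F true]] & [F true]]] | [T [F ~ [F ~ [F true]]]]]

E
E | T
T | T
T & F | T
F & F | T
true & F | T
true & true | T
true & true | F
true & true | ~ F
true & true | ~ ~ F
true & true | ~ ~ true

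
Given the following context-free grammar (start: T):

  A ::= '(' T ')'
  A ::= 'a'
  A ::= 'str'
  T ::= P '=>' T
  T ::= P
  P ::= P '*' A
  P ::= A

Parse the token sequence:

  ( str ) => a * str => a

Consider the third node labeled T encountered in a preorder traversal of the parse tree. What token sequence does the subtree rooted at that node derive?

[T [P [A ( [T [P [A str]]] )]] => [T [P [P [A a]] * [A str]] => [T [P [A a]]]]]

a * str => a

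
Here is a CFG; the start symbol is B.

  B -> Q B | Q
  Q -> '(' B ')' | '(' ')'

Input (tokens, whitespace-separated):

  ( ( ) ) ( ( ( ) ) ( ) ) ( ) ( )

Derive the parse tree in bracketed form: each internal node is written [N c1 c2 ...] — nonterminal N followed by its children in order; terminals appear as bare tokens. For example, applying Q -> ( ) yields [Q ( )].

[B [Q ( [B [Q ( )]] )] [B [Q ( [B [Q ( [B [Q ( )]] )] [B [Q ( )]]] )] [B [Q ( )] [B [Q ( )]]]]]

B
Q B
( B ) B
( Q ) B
( ( ) ) B
( ( ) ) Q B
( ( ) ) ( B ) B
( ( ) ) ( Q B ) B
( ( ) ) ( ( B ) B ) B
( ( ) ) ( ( Q ) B ) B
( ( ) ) ( ( ( ) ) B ) B
( ( ) ) ( ( ( ) ) Q ) B
( ( ) ) ( ( ( ) ) ( ) ) B
( ( ) ) ( ( ( ) ) ( ) ) Q B
( ( ) ) ( ( ( ) ) ( ) ) ( ) B
( ( ) ) ( ( ( ) ) ( ) ) ( ) Q
( ( ) ) ( ( ( ) ) ( ) ) ( ) ( )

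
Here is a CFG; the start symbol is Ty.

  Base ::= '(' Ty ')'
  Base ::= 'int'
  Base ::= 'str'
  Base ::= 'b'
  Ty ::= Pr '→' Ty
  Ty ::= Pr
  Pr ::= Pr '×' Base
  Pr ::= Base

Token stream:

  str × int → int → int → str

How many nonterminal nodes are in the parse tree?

14

[Ty [Pr [Pr [Base str]] × [Base int]] → [Ty [Pr [Base int]] → [Ty [Pr [Base int]] → [Ty [Pr [Base str]]]]]]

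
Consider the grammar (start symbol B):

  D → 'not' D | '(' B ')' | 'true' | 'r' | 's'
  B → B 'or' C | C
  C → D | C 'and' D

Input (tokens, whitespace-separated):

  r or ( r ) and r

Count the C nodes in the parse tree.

4

[B [B [C [D r]]] or [C [C [D ( [B [C [D r]]] )]] and [D r]]]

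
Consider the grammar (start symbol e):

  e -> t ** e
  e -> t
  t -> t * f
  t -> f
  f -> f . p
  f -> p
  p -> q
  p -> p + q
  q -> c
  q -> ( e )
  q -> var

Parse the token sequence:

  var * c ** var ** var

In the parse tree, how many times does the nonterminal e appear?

[e [t [t [f [p [q var]]]] * [f [p [q c]]]] ** [e [t [f [p [q var]]]] ** [e [t [f [p [q var]]]]]]]

3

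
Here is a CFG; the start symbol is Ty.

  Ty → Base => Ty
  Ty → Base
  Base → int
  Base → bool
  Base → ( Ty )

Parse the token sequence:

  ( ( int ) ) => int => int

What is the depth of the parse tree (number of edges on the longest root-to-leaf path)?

6

[Ty [Base ( [Ty [Base ( [Ty [Base int]] )]] )] => [Ty [Base int] => [Ty [Base int]]]]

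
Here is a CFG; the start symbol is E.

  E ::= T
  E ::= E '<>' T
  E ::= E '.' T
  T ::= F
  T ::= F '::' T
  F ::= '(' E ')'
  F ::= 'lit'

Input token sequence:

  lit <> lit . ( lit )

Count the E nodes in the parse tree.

4

[E [E [E [T [F lit]]] <> [T [F lit]]] . [T [F ( [E [T [F lit]]] )]]]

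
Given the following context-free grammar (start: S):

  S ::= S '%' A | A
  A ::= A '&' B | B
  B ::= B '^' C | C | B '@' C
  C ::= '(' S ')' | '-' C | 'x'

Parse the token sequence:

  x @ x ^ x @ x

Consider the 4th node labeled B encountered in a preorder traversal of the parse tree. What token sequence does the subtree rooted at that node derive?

[S [A [B [B [B [B [C x]] @ [C x]] ^ [C x]] @ [C x]]]]

x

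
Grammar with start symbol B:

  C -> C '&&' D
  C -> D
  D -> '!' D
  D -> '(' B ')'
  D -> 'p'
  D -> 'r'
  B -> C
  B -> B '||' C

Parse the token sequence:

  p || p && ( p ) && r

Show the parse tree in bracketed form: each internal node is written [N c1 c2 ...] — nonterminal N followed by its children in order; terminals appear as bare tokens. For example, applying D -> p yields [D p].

[B [B [C [D p]]] || [C [C [C [D p]] && [D ( [B [C [D p]]] )]] && [D r]]]

B
B || C
C || C
D || C
p || C
p || C && D
p || C && D && D
p || D && D && D
p || p && D && D
p || p && ( B ) && D
p || p && ( C ) && D
p || p && ( D ) && D
p || p && ( p ) && D
p || p && ( p ) && r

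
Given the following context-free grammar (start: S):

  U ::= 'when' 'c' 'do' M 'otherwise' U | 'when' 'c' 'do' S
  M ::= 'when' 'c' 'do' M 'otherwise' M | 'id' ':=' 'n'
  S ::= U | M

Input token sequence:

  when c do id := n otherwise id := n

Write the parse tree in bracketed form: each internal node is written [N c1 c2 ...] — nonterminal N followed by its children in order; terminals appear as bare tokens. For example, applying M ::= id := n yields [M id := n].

[S [M when c do [M id := n] otherwise [M id := n]]]

S
M
when c do M otherwise M
when c do id := n otherwise M
when c do id := n otherwise id := n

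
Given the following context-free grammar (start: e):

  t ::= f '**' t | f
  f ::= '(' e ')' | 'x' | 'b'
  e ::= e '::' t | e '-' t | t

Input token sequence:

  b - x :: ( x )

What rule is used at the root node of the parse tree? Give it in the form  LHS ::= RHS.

e ::= e '::' t

[e [e [e [t [f b]]] - [t [f x]]] :: [t [f ( [e [t [f x]]] )]]]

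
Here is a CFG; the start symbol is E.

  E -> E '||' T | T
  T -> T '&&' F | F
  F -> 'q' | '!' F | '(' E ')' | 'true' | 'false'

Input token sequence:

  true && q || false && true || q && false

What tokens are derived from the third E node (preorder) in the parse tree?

true && q

[E [E [E [T [T [F true]] && [F q]]] || [T [T [F false]] && [F true]]] || [T [T [F q]] && [F false]]]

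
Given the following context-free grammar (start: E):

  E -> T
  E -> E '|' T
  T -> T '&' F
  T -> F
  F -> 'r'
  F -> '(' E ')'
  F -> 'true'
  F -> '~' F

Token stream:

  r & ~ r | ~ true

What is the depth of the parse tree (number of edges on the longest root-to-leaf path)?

5

[E [E [T [T [F r]] & [F ~ [F r]]]] | [T [F ~ [F true]]]]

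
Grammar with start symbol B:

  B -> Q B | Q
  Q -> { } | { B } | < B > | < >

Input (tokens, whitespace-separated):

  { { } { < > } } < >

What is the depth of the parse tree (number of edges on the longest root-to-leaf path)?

[B [Q { [B [Q { }] [B [Q { [B [Q < >]] }]]] }] [B [Q < >]]]

7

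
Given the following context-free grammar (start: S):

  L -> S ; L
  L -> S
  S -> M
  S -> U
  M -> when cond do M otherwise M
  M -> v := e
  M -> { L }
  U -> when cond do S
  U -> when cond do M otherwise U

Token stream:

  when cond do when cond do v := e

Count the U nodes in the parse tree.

[S [U when cond do [S [U when cond do [S [M v := e]]]]]]

2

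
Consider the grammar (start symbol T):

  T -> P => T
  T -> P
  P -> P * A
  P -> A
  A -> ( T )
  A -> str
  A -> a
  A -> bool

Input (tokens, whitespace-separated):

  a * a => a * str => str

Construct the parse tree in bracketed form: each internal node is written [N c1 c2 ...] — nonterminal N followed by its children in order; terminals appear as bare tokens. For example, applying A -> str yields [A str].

T
P => T
P * A => T
A * A => T
a * A => T
a * a => T
a * a => P => T
a * a => P * A => T
a * a => A * A => T
a * a => a * A => T
a * a => a * str => T
a * a => a * str => P
a * a => a * str => A
a * a => a * str => str

[T [P [P [A a]] * [A a]] => [T [P [P [A a]] * [A str]] => [T [P [A str]]]]]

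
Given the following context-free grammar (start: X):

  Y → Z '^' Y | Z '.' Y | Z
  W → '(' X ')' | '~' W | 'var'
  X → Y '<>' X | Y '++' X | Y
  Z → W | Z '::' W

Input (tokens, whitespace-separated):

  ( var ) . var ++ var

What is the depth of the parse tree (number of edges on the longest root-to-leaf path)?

8

[X [Y [Z [W ( [X [Y [Z [W var]]]] )]] . [Y [Z [W var]]]] ++ [X [Y [Z [W var]]]]]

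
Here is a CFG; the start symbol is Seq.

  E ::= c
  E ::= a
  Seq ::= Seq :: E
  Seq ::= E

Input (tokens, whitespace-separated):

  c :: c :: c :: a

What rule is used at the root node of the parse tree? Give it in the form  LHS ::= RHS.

[Seq [Seq [Seq [Seq [E c]] :: [E c]] :: [E c]] :: [E a]]

Seq ::= Seq :: E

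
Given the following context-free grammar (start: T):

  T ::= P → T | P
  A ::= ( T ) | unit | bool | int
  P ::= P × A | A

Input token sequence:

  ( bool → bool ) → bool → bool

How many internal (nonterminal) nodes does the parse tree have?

[T [P [A ( [T [P [A bool]] → [T [P [A bool]]]] )]] → [T [P [A bool]] → [T [P [A bool]]]]]

15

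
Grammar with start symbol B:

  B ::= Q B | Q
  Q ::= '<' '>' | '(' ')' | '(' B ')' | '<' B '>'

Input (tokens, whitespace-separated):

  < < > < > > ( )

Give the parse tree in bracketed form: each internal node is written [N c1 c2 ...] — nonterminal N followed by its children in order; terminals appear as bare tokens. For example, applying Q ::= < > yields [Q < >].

B
Q B
< B > B
< Q B > B
< < > B > B
< < > Q > B
< < > < > > B
< < > < > > Q
< < > < > > ( )

[B [Q < [B [Q < >] [B [Q < >]]] >] [B [Q ( )]]]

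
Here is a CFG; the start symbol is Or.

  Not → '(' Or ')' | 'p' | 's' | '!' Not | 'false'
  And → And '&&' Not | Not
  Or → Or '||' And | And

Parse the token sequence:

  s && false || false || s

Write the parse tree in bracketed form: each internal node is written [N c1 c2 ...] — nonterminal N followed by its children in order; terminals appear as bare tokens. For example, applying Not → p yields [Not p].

Or
Or || And
Or || And || And
And || And || And
And && Not || And || And
Not && Not || And || And
s && Not || And || And
s && false || And || And
s && false || Not || And
s && false || false || And
s && false || false || Not
s && false || false || s

[Or [Or [Or [And [And [Not s]] && [Not false]]] || [And [Not false]]] || [And [Not s]]]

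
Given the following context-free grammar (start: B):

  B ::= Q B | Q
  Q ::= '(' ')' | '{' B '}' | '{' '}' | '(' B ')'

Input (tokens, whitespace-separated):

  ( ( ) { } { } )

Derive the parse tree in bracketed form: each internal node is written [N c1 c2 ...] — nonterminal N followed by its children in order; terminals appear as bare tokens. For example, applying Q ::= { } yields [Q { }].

B
Q
( B )
( Q B )
( ( ) B )
( ( ) Q B )
( ( ) { } B )
( ( ) { } Q )
( ( ) { } { } )

[B [Q ( [B [Q ( )] [B [Q { }] [B [Q { }]]]] )]]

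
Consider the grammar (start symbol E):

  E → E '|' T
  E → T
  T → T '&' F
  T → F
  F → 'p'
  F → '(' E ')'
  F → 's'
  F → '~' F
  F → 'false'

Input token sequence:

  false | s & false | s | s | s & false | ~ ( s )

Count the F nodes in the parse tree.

[E [E [E [E [E [E [T [F false]]] | [T [T [F s]] & [F false]]] | [T [F s]]] | [T [F s]]] | [T [T [F s]] & [F false]]] | [T [F ~ [F ( [E [T [F s]]] )]]]]

10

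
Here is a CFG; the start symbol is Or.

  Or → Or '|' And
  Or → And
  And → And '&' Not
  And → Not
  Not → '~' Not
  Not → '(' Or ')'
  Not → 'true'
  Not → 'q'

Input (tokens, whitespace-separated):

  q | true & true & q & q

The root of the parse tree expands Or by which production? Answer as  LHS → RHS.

Or → Or '|' And

[Or [Or [And [Not q]]] | [And [And [And [And [Not true]] & [Not true]] & [Not q]] & [Not q]]]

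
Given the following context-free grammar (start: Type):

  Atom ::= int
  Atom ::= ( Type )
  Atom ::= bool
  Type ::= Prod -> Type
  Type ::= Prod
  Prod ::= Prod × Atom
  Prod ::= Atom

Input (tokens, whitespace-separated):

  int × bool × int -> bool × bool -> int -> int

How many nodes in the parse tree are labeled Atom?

7

[Type [Prod [Prod [Prod [Atom int]] × [Atom bool]] × [Atom int]] -> [Type [Prod [Prod [Atom bool]] × [Atom bool]] -> [Type [Prod [Atom int]] -> [Type [Prod [Atom int]]]]]]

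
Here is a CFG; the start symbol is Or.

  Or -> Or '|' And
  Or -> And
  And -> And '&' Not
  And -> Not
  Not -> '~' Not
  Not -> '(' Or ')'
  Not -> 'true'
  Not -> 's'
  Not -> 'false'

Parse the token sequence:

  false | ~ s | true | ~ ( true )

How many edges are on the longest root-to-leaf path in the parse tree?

7

[Or [Or [Or [Or [And [Not false]]] | [And [Not ~ [Not s]]]] | [And [Not true]]] | [And [Not ~ [Not ( [Or [And [Not true]]] )]]]]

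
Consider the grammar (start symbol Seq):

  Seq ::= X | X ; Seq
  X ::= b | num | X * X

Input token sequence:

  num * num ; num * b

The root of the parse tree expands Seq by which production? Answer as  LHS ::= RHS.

[Seq [X [X num] * [X num]] ; [Seq [X [X num] * [X b]]]]

Seq ::= X ; Seq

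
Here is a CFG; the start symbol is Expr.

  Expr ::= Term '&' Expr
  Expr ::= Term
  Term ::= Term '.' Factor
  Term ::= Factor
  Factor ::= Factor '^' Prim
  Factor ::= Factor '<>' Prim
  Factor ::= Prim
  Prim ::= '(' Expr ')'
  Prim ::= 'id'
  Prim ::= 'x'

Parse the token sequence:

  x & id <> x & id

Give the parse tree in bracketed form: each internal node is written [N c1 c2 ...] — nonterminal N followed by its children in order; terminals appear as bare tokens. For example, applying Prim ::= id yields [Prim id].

Expr
Term & Expr
Factor & Expr
Prim & Expr
x & Expr
x & Term & Expr
x & Factor & Expr
x & Factor <> Prim & Expr
x & Prim <> Prim & Expr
x & id <> Prim & Expr
x & id <> x & Expr
x & id <> x & Term
x & id <> x & Factor
x & id <> x & Prim
x & id <> x & id

[Expr [Term [Factor [Prim x]]] & [Expr [Term [Factor [Factor [Prim id]] <> [Prim x]]] & [Expr [Term [Factor [Prim id]]]]]]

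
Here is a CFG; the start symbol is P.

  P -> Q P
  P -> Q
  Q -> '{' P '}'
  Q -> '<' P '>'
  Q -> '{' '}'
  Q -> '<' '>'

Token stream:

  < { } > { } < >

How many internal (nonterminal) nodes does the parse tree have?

[P [Q < [P [Q { }]] >] [P [Q { }] [P [Q < >]]]]

8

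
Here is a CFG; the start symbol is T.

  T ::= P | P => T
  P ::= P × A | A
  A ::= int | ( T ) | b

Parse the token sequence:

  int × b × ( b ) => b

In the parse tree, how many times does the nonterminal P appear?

[T [P [P [P [A int]] × [A b]] × [A ( [T [P [A b]]] )]] => [T [P [A b]]]]

5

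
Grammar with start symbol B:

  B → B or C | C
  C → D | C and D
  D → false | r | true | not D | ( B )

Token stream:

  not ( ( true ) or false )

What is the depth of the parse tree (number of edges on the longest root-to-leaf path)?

11

[B [C [D not [D ( [B [B [C [D ( [B [C [D true]]] )]]] or [C [D false]]] )]]]]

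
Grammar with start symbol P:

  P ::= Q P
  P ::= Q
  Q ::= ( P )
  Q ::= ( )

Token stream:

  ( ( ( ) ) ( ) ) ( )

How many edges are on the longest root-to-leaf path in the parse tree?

[P [Q ( [P [Q ( [P [Q ( )]] )] [P [Q ( )]]] )] [P [Q ( )]]]

6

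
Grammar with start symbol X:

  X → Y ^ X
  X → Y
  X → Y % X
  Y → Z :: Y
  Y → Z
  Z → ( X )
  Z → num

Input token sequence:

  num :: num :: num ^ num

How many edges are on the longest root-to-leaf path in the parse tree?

5

[X [Y [Z num] :: [Y [Z num] :: [Y [Z num]]]] ^ [X [Y [Z num]]]]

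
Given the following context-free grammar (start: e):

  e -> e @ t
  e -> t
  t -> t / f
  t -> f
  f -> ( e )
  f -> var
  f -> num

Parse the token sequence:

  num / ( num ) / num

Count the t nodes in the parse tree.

[e [t [t [t [f num]] / [f ( [e [t [f num]]] )]] / [f num]]]

4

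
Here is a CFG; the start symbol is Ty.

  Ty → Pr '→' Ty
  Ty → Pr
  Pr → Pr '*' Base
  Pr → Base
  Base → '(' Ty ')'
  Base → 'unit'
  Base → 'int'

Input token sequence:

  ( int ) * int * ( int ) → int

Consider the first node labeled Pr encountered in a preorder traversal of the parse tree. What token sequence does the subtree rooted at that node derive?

( int ) * int * ( int )

[Ty [Pr [Pr [Pr [Base ( [Ty [Pr [Base int]]] )]] * [Base int]] * [Base ( [Ty [Pr [Base int]]] )]] → [Ty [Pr [Base int]]]]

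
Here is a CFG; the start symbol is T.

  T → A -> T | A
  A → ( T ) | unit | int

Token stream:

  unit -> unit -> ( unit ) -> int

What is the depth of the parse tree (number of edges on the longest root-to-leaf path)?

[T [A unit] -> [T [A unit] -> [T [A ( [T [A unit]] )] -> [T [A int]]]]]

6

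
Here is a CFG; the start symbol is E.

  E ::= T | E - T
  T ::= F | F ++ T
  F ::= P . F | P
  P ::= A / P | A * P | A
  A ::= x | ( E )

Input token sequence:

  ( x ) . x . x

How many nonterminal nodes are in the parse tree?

[E [T [F [P [A ( [E [T [F [P [A x]]]]] )]] . [F [P [A x]] . [F [P [A x]]]]]]]

16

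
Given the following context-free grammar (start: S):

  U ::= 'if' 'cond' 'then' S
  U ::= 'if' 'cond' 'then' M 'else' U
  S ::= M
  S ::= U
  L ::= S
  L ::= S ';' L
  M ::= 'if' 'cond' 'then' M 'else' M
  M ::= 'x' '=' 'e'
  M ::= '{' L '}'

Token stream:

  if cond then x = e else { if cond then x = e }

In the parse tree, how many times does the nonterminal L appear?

1

[S [M if cond then [M x = e] else [M { [L [S [U if cond then [S [M x = e]]]]] }]]]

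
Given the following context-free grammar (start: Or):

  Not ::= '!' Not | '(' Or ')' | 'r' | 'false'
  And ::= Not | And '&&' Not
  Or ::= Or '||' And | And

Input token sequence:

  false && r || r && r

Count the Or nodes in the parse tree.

2

[Or [Or [And [And [Not false]] && [Not r]]] || [And [And [Not r]] && [Not r]]]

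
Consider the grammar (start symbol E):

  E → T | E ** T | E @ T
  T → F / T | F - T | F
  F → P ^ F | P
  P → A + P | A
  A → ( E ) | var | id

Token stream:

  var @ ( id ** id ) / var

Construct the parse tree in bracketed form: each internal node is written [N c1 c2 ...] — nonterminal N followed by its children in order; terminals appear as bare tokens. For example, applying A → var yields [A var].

[E [E [T [F [P [A var]]]]] @ [T [F [P [A ( [E [E [T [F [P [A id]]]]] ** [T [F [P [A id]]]]] )]]] / [T [F [P [A var]]]]]]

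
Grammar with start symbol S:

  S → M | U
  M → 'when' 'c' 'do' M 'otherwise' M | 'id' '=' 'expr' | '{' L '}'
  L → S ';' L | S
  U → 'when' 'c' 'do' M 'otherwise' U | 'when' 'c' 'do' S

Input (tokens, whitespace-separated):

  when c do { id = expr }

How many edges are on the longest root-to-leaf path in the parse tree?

7

[S [U when c do [S [M { [L [S [M id = expr]]] }]]]]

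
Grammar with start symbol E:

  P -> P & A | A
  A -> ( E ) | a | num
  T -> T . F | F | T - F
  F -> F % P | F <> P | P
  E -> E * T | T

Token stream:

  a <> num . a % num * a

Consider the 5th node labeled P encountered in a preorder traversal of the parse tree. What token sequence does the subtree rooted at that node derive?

a

[E [E [T [T [F [F [P [A a]]] <> [P [A num]]]] . [F [F [P [A a]]] % [P [A num]]]]] * [T [F [P [A a]]]]]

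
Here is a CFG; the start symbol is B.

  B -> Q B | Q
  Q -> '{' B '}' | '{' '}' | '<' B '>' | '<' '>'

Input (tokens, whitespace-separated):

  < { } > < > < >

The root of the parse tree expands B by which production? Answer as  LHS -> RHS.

B -> Q B

[B [Q < [B [Q { }]] >] [B [Q < >] [B [Q < >]]]]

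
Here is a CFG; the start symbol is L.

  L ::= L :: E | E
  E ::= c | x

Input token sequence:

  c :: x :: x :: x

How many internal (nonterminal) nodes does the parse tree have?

[L [L [L [L [E c]] :: [E x]] :: [E x]] :: [E x]]

8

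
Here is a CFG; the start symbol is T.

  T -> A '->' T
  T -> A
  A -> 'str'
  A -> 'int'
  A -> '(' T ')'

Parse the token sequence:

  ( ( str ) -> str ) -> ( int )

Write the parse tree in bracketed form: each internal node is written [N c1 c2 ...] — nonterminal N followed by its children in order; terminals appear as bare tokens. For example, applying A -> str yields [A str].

T
A -> T
( T ) -> T
( A -> T ) -> T
( ( T ) -> T ) -> T
( ( A ) -> T ) -> T
( ( str ) -> T ) -> T
( ( str ) -> A ) -> T
( ( str ) -> str ) -> T
( ( str ) -> str ) -> A
( ( str ) -> str ) -> ( T )
( ( str ) -> str ) -> ( A )
( ( str ) -> str ) -> ( int )

[T [A ( [T [A ( [T [A str]] )] -> [T [A str]]] )] -> [T [A ( [T [A int]] )]]]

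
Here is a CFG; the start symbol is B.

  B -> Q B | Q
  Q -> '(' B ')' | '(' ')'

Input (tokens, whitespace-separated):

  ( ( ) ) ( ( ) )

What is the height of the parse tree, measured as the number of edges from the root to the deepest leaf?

[B [Q ( [B [Q ( )]] )] [B [Q ( [B [Q ( )]] )]]]

5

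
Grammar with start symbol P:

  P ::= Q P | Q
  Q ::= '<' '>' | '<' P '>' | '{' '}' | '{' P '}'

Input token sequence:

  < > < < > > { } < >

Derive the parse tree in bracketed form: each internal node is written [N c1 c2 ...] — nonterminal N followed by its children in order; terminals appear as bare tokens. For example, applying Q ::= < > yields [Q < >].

[P [Q < >] [P [Q < [P [Q < >]] >] [P [Q { }] [P [Q < >]]]]]

P
Q P
< > P
< > Q P
< > < P > P
< > < Q > P
< > < < > > P
< > < < > > Q P
< > < < > > { } P
< > < < > > { } Q
< > < < > > { } < >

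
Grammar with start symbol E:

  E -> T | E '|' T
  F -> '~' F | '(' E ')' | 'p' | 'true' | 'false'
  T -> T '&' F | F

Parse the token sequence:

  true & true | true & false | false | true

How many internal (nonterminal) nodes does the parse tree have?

[E [E [E [E [T [T [F true]] & [F true]]] | [T [T [F true]] & [F false]]] | [T [F false]]] | [T [F true]]]

16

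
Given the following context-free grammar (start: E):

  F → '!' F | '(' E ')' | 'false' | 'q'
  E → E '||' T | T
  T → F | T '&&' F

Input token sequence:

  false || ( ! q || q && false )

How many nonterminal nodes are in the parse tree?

[E [E [T [F false]]] || [T [F ( [E [E [T [F ! [F q]]]] || [T [T [F q]] && [F false]]] )]]]

15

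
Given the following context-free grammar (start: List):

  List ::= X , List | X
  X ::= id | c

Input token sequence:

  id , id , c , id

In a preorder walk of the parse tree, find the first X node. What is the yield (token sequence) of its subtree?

id

[List [X id] , [List [X id] , [List [X c] , [List [X id]]]]]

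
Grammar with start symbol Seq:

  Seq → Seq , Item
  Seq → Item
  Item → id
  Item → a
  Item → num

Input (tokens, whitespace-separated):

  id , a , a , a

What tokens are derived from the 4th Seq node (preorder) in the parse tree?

[Seq [Seq [Seq [Seq [Item id]] , [Item a]] , [Item a]] , [Item a]]

id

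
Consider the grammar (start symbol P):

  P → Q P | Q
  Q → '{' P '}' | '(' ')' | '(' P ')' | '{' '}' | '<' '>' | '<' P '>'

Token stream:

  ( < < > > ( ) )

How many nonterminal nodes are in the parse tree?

8

[P [Q ( [P [Q < [P [Q < >]] >] [P [Q ( )]]] )]]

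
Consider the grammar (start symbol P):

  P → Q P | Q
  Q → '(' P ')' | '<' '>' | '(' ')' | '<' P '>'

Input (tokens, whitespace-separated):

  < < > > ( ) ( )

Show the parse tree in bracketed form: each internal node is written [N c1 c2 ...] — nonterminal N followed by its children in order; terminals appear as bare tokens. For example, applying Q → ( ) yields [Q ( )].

[P [Q < [P [Q < >]] >] [P [Q ( )] [P [Q ( )]]]]

P
Q P
< P > P
< Q > P
< < > > P
< < > > Q P
< < > > ( ) P
< < > > ( ) Q
< < > > ( ) ( )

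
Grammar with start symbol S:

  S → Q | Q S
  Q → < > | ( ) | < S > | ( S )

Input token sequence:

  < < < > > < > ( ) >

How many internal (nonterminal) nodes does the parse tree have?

10

[S [Q < [S [Q < [S [Q < >]] >] [S [Q < >] [S [Q ( )]]]] >]]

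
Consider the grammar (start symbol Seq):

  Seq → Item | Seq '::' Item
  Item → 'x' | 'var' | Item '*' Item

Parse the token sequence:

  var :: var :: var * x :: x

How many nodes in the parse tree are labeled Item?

6

[Seq [Seq [Seq [Seq [Item var]] :: [Item var]] :: [Item [Item var] * [Item x]]] :: [Item x]]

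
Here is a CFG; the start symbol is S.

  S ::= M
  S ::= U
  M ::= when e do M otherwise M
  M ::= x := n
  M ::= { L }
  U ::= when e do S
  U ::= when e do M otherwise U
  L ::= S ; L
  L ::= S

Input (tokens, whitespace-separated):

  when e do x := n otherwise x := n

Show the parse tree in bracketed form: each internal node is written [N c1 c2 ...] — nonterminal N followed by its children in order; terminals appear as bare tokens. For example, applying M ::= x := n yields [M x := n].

[S [M when e do [M x := n] otherwise [M x := n]]]

S
M
when e do M otherwise M
when e do x := n otherwise M
when e do x := n otherwise x := n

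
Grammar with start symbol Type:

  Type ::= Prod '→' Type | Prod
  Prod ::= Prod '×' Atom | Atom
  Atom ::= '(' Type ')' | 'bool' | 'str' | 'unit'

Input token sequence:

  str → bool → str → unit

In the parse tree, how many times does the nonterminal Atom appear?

4

[Type [Prod [Atom str]] → [Type [Prod [Atom bool]] → [Type [Prod [Atom str]] → [Type [Prod [Atom unit]]]]]]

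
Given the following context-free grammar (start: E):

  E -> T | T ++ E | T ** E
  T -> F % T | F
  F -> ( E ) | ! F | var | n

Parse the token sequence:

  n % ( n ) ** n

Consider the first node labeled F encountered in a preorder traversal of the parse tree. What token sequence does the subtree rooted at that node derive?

[E [T [F n] % [T [F ( [E [T [F n]]] )]]] ** [E [T [F n]]]]

n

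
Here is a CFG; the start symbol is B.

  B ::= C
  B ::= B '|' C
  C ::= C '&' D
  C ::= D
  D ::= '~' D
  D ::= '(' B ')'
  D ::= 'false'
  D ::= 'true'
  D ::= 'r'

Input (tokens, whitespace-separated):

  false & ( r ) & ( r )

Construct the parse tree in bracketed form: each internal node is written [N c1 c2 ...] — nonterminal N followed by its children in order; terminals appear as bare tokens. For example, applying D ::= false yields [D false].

B
C
C & D
C & D & D
D & D & D
false & D & D
false & ( B ) & D
false & ( C ) & D
false & ( D ) & D
false & ( r ) & D
false & ( r ) & ( B )
false & ( r ) & ( C )
false & ( r ) & ( D )
false & ( r ) & ( r )

[B [C [C [C [D false]] & [D ( [B [C [D r]]] )]] & [D ( [B [C [D r]]] )]]]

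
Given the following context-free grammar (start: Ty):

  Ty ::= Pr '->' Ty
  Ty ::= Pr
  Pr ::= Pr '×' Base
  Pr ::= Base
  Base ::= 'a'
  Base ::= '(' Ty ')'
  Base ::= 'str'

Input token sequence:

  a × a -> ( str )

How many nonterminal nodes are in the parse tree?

[Ty [Pr [Pr [Base a]] × [Base a]] -> [Ty [Pr [Base ( [Ty [Pr [Base str]]] )]]]]

11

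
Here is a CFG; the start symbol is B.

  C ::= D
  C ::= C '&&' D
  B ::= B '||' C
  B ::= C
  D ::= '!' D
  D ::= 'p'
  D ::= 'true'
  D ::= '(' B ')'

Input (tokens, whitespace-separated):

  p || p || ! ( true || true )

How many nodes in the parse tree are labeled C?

5

[B [B [B [C [D p]]] || [C [D p]]] || [C [D ! [D ( [B [B [C [D true]]] || [C [D true]]] )]]]]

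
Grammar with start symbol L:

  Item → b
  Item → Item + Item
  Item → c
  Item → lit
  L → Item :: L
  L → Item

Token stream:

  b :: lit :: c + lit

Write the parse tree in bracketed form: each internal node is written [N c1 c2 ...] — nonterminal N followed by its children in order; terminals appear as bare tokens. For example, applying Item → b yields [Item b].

[L [Item b] :: [L [Item lit] :: [L [Item [Item c] + [Item lit]]]]]

L
Item :: L
b :: L
b :: Item :: L
b :: lit :: L
b :: lit :: Item
b :: lit :: Item + Item
b :: lit :: c + Item
b :: lit :: c + lit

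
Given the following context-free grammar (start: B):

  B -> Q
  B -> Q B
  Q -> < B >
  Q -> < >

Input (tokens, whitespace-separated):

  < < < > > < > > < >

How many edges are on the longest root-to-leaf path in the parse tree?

[B [Q < [B [Q < [B [Q < >]] >] [B [Q < >]]] >] [B [Q < >]]]

6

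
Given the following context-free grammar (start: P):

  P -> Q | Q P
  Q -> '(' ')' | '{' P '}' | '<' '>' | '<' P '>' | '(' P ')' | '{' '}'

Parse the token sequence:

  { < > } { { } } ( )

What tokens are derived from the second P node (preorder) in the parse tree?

[P [Q { [P [Q < >]] }] [P [Q { [P [Q { }]] }] [P [Q ( )]]]]

< >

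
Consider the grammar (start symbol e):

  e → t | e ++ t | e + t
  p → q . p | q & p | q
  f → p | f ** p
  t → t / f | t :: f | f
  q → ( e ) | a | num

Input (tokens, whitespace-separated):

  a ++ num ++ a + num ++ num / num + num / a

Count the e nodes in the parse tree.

[e [e [e [e [e [e [t [f [p [q a]]]]] ++ [t [f [p [q num]]]]] ++ [t [f [p [q a]]]]] + [t [f [p [q num]]]]] ++ [t [t [f [p [q num]]]] / [f [p [q num]]]]] + [t [t [f [p [q num]]]] / [f [p [q a]]]]]

6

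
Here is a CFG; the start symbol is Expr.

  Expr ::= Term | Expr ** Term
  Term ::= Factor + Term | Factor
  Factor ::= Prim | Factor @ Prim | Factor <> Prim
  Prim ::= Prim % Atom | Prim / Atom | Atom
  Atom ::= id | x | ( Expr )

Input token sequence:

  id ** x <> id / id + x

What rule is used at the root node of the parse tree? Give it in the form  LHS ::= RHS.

Expr ::= Expr ** Term

[Expr [Expr [Term [Factor [Prim [Atom id]]]]] ** [Term [Factor [Factor [Prim [Atom x]]] <> [Prim [Prim [Atom id]] / [Atom id]]] + [Term [Factor [Prim [Atom x]]]]]]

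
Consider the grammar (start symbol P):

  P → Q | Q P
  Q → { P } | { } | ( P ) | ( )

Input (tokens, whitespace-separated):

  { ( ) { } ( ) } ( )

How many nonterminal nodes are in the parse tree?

[P [Q { [P [Q ( )] [P [Q { }] [P [Q ( )]]]] }] [P [Q ( )]]]

10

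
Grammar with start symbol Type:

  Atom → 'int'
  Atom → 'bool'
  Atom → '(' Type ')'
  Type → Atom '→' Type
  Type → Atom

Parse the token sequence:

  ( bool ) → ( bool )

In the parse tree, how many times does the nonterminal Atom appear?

4

[Type [Atom ( [Type [Atom bool]] )] → [Type [Atom ( [Type [Atom bool]] )]]]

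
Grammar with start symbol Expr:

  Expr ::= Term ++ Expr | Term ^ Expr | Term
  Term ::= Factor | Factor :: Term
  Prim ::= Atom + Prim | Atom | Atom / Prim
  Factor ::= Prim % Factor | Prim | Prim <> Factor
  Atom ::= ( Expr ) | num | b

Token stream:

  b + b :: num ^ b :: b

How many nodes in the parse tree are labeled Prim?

[Expr [Term [Factor [Prim [Atom b] + [Prim [Atom b]]]] :: [Term [Factor [Prim [Atom num]]]]] ^ [Expr [Term [Factor [Prim [Atom b]]] :: [Term [Factor [Prim [Atom b]]]]]]]

5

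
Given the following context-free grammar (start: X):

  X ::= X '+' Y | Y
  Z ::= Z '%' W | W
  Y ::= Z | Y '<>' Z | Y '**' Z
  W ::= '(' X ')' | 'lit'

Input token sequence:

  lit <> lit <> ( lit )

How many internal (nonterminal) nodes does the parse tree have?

[X [Y [Y [Y [Z [W lit]]] <> [Z [W lit]]] <> [Z [W ( [X [Y [Z [W lit]]]] )]]]]

14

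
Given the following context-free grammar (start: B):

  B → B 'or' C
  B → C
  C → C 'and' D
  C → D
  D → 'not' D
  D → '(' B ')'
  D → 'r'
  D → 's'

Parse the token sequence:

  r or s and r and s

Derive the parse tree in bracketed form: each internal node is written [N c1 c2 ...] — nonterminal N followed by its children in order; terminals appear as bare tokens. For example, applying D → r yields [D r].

B
B or C
C or C
D or C
r or C
r or C and D
r or C and D and D
r or D and D and D
r or s and D and D
r or s and r and D
r or s and r and s

[B [B [C [D r]]] or [C [C [C [D s]] and [D r]] and [D s]]]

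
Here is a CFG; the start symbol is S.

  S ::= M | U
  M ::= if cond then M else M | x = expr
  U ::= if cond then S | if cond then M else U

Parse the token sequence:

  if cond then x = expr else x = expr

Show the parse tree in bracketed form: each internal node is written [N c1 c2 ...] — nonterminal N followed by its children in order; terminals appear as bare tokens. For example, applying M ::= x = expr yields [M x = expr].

S
M
if cond then M else M
if cond then x = expr else M
if cond then x = expr else x = expr

[S [M if cond then [M x = expr] else [M x = expr]]]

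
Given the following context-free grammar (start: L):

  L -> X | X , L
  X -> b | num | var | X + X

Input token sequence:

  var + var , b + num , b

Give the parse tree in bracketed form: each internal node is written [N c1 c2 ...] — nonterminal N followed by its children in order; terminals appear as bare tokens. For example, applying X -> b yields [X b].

[L [X [X var] + [X var]] , [L [X [X b] + [X num]] , [L [X b]]]]

L
X , L
X + X , L
var + X , L
var + var , L
var + var , X , L
var + var , X + X , L
var + var , b + X , L
var + var , b + num , L
var + var , b + num , X
var + var , b + num , b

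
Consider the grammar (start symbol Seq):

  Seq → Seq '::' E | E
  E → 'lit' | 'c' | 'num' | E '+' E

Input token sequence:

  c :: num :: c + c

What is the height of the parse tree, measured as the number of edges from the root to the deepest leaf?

[Seq [Seq [Seq [E c]] :: [E num]] :: [E [E c] + [E c]]]

4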